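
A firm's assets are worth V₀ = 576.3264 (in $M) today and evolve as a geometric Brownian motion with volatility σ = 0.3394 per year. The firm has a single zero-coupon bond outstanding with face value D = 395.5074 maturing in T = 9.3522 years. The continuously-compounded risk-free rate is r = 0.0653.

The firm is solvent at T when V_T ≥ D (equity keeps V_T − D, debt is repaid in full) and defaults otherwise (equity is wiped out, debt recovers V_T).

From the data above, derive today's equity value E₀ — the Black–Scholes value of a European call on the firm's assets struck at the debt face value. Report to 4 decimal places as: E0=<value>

Equity is a call on the firm's assets struck at D = 395.5074:
d₁ = [ln(V₀/D) + (r + σ²/2)T] / (σ√T)
   = [ln(576.3264/395.5074) + (0.0653 + 0.5·0.3394²)·9.3522] / (0.3394·√9.3522)
   = [0.376505 + 1.149350] / 1.037932 = 1.470091
d₂ = d₁ − σ√T = 1.470091 − 1.037932 = 0.432160
N(d₁) = 0.929232,  N(d₂) = 0.667187,  e^(−rT) = 0.542971
E₀ = V₀·N(d₁) − D·e^(−rT)·N(d₂)
   = 576.3264·0.929232 − 395.5074·0.542971·0.667187 = 392.262691

E0=392.2627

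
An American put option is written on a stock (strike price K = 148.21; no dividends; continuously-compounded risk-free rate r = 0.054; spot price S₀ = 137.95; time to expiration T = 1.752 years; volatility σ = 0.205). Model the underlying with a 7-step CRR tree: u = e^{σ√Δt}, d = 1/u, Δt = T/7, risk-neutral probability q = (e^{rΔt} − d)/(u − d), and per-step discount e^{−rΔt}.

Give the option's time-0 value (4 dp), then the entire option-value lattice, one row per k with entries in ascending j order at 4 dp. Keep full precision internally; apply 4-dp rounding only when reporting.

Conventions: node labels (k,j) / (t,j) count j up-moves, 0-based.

price = 15.5029
tree:
15.5029
24.0303 8.6467
35.8426 14.5974 3.8076
46.7955 23.7066 7.2240 1.0003
56.6809 35.8426 13.3417 2.2071 0.0000
65.6027 46.7955 23.7066 4.8697 0.0000 0.0000
73.6548 56.6809 35.8426 10.7445 0.0000 0.0000 0.0000
80.9220 65.6027 46.7955 23.7066 0.0000 0.0000 0.0000 0.0000

Δt=0.25029, u=1.10800, d=0.90253, q=0.54061, disc=e^(-rΔt)=0.98658
k=7 terminal: V=max(K-S,0) → 80.9220 65.6027 46.7955 23.7066 0.0000 0.0000 0.0000 0.0000
k=6: j=0 S=74.5552 intr=73.6548 cont=71.6651 V=73.6548[EX]; j=1 S=91.5291 intr=56.6809 cont=54.6912 V=56.6809[EX]; j=2 S=112.3674 intr=35.8426 cont=33.8529 V=35.8426[EX]; j=3 S=137.9500 intr=10.2600 cont=10.7445 V=10.7445[hold]; j=4 S=169.3569 intr=0.0000 cont=0.0000 V=0.0000[hold]; j=5 S=207.9142 intr=0.0000 cont=0.0000 V=0.0000[hold]; j=6 S=255.2498 intr=0.0000 cont=0.0000 V=0.0000[hold]
k=5: j=0 S=82.6073 intr=65.6027 cont=63.6130 V=65.6027[EX]; j=1 S=101.4145 intr=46.7955 cont=44.8059 V=46.7955[EX]; j=2 S=124.5034 intr=23.7066 cont=21.9754 V=23.7066[EX]; j=3 S=152.8489 intr=0.0000 cont=4.8697 V=4.8697[hold]; j=4 S=187.6478 intr=0.0000 cont=0.0000 V=0.0000[hold]; j=5 S=230.3694 intr=0.0000 cont=0.0000 V=0.0000[hold]
k=4: j=0 S=91.5291 intr=56.6809 cont=54.6912 V=56.6809[EX]; j=1 S=112.3674 intr=35.8426 cont=33.8529 V=35.8426[EX]; j=2 S=137.9500 intr=10.2600 cont=13.3417 V=13.3417[hold]; j=3 S=169.3569 intr=0.0000 cont=2.2071 V=2.2071[hold]; j=4 S=207.9142 intr=0.0000 cont=0.0000 V=0.0000[hold]
k=3: j=0 S=101.4145 intr=46.7955 cont=44.8059 V=46.7955[EX]; j=1 S=124.5034 intr=23.7066 cont=23.3606 V=23.7066[EX]; j=2 S=152.8489 intr=0.0000 cont=7.2240 V=7.2240[hold]; j=3 S=187.6478 intr=0.0000 cont=1.0003 V=1.0003[hold]
k=2: j=0 S=112.3674 intr=35.8426 cont=33.8529 V=35.8426[EX]; j=1 S=137.9500 intr=10.2600 cont=14.5974 V=14.5974[hold]; j=2 S=169.3569 intr=0.0000 cont=3.8076 V=3.8076[hold]
k=1: j=0 S=124.5034 intr=23.7066 cont=24.0303 V=24.0303[hold]; j=1 S=152.8489 intr=0.0000 cont=8.6467 V=8.6467[hold]
k=0: j=0 S=137.9500 intr=10.2600 cont=15.5029 V=15.5029[hold]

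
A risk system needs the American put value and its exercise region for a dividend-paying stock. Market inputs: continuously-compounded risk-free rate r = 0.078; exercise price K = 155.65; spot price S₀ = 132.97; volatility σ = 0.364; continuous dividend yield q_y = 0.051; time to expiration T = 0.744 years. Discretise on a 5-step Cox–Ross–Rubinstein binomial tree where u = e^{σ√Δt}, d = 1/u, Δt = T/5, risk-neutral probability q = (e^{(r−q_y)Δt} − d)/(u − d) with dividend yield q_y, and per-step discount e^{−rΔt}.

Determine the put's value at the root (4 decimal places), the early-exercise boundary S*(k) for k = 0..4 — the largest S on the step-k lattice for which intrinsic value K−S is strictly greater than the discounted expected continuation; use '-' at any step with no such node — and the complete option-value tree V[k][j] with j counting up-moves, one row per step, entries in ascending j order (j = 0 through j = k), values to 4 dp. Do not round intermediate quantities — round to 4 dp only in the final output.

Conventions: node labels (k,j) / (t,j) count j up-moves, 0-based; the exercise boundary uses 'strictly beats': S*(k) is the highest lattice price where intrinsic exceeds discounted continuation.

price = 29.0444
boundary = - - 100.4139 115.5510 132.9700
tree:
29.0444
40.9745 16.7884
55.2361 26.4756 6.6709
68.3903 40.0990 12.3170 0.6982
79.8213 55.2361 22.6800 1.3564 0.0000
89.7548 68.3903 40.0990 2.6351 0.0000 0.0000

params: Δt=0.14880 u=1.15075 d=0.86900 q=0.47924 e^(-rΔt)=0.98846
t_5 payoffs: 89.7548 68.3903 40.0990 2.6351 0.0000 0.0000
t_4: node(4,0) S=75.8287 payoff=79.8213 vs cont=78.5984 → 79.8213 [stop]  node(4,1) S=100.4139 payoff=55.2361 vs cont=54.1992 → 55.2361 [stop]  node(4,2) S=132.9700 payoff=22.6800 vs cont=21.8892 → 22.6800 [stop]  node(4,3) S=176.0814 payoff=0.0000 vs cont=1.3564 → 1.3564 [wait]  node(4,4) S=233.1705 payoff=0.0000 vs cont=0.0000 → 0.0000 [wait]  ⇒ S*(4)=132.9700
t_3: node(3,0) S=87.2597 payoff=68.3903 vs cont=67.2539 → 68.3903 [stop]  node(3,1) S=115.5510 payoff=40.0990 vs cont=39.1765 → 40.0990 [stop]  node(3,2) S=153.0149 payoff=2.6351 vs cont=12.3170 → 12.3170 [wait]  node(3,3) S=202.6252 payoff=0.0000 vs cont=0.6982 → 0.6982 [wait]  ⇒ S*(3)=115.5510
t_2: node(2,0) S=100.4139 payoff=55.2361 vs cont=54.1992 → 55.2361 [stop]  node(2,1) S=132.9700 payoff=22.6800 vs cont=26.4756 → 26.4756 [wait]  node(2,2) S=176.0814 payoff=0.0000 vs cont=6.6709 → 6.6709 [wait]  ⇒ S*(2)=100.4139
t_1: node(1,0) S=115.5510 payoff=40.0990 vs cont=40.9745 → 40.9745 [wait]  node(1,1) S=153.0149 payoff=2.6351 vs cont=16.7884 → 16.7884 [wait]  ⇒ S*(1)=-
t_0: node(0,0) S=132.9700 payoff=22.6800 vs cont=29.0444 → 29.0444 [wait]  ⇒ S*(0)=-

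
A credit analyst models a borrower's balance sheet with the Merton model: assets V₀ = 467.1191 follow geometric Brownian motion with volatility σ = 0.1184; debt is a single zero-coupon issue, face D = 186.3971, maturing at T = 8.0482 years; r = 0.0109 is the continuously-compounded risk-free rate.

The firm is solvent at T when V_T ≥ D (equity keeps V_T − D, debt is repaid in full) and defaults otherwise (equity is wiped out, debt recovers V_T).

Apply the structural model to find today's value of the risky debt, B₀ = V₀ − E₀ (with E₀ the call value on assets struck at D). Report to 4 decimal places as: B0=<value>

B0=170.7058

Apply the equity-as-call identities (strike 186.3971, horizon 8.0482 years):
d₁ = [ln(V₀/D) + (r + σ²/2)T] / (σ√T)
   = [ln(467.1191/186.3971) + (0.0109 + 0.5·0.1184²)·8.0482] / (0.1184·√8.0482)
   = [0.918705 + 0.144137] / 0.335893 = 3.164228
d₂ = d₁ − σ√T = 3.164228 − 0.335893 = 2.828335
N(d₁) = 0.999223,  N(d₂) = 0.997660,  e^(−rT) = 0.916012
E₀ = V₀·N(d₁) − D·e^(−rT)·N(d₂)
   = 467.1191·0.999223 − 186.3971·0.916012·0.997660 = 296.413330
B₀ = V₀ − E₀ = 467.1191 − 296.413330 = 170.705770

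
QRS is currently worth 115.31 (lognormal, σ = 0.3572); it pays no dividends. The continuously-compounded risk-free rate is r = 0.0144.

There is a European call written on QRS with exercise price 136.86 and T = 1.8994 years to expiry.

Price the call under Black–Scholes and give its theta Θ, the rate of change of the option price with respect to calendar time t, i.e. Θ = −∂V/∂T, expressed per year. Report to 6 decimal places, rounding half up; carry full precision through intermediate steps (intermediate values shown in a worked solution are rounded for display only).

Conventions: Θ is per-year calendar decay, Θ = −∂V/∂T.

σ√T = 0.3572·√1.8994 = 0.492288
d₁ = (ln(S/K) + (r+σ²/2)T) / (σ√T) = (ln(115.31/136.86) + (0.0144+0.3572²/2)·1.8994) / 0.492288 = (-0.171334 + 0.148525) / 0.492288 = -0.046333
d₂ = d₁ − σ√T = -0.046333 − 0.492288 = -0.538621
e^{−rT} = 0.973019
N(d₁) = 0.481523,  N(d₂) = 0.295074
Call price V = S·N(d₁) − K·e^{−rT}·N(d₂) = 55.524367 − 39.294265 = 16.230102
φ(d₁) = (1/√(2π))·e^{−d₁²/2} = 0.398514
Θ = −S·φ(d₁)·σ/(2√T) − r·K·e^{−rT}·N(d₂) = −5.955032 − 0.565837 = -6.520870

price = 16.230102
Θ = -6.520870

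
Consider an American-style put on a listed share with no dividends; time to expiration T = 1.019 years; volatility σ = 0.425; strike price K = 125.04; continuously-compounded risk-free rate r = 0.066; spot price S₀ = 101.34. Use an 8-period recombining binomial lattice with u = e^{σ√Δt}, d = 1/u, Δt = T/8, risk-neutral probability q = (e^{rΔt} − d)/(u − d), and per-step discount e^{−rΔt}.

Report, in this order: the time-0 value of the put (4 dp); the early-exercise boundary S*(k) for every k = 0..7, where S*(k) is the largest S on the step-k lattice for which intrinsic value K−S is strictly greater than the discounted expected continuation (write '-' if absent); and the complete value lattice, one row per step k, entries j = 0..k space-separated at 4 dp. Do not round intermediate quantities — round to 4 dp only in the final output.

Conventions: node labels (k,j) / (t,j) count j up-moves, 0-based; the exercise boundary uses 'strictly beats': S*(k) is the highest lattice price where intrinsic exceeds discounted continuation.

price = 29.5153
boundary = - - 74.8225 64.2922 74.8225 87.0777 74.8225 87.0777
tree:
29.5153
39.1153 20.0272
50.2175 28.2282 11.8323
60.7478 38.4139 18.1079 5.5012
69.7961 50.2175 26.7845 9.3847 1.5519
77.5710 60.7478 37.9623 15.6062 3.0678 0.0000
84.2517 69.7961 50.2175 25.0273 6.0646 0.0000 0.0000
89.9921 77.5710 60.7478 37.9623 11.9888 0.0000 0.0000 0.0000
94.9247 84.2517 69.7961 50.2175 23.7000 0.0000 0.0000 0.0000 0.0000

Δt=0.12737  u=1.16379  d=0.85926  q=0.48987  discount=0.99163
step 8 (expiry): payoffs max(K−S,0) = 94.9247 84.2517 69.7961 50.2175 23.7000 0.0000 0.0000 0.0000 0.0000
step 7: (k=7,j=0): S=35.0479, K−S=89.9921, hold=88.9454 ⇒ V=89.9921 exercise | (k=7,j=1): S=47.4690, K−S=77.5710, hold=76.5242 ⇒ V=77.5710 exercise | (k=7,j=2): S=64.2922, K−S=60.7478, hold=59.7010 ⇒ V=60.7478 exercise | (k=7,j=3): S=87.0777, K−S=37.9623, hold=36.9156 ⇒ V=37.9623 exercise | (k=7,j=4): S=117.9384, K−S=7.1016, hold=11.9888 ⇒ V=11.9888 continue | (k=7,j=5): S=159.7363, K−S=0.0000, hold=0.0000 ⇒ V=0.0000 continue | (k=7,j=6): S=216.3475, K−S=0.0000, hold=0.0000 ⇒ V=0.0000 continue | (k=7,j=7): S=293.0220, K−S=0.0000, hold=0.0000 ⇒ V=0.0000 continue  boundary S*=87.0777
step 6: (k=6,j=0): S=40.7883, K−S=84.2517, hold=83.2049 ⇒ V=84.2517 exercise | (k=6,j=1): S=55.2439, K−S=69.7961, hold=68.7494 ⇒ V=69.7961 exercise | (k=6,j=2): S=74.8225, K−S=50.2175, hold=49.1707 ⇒ V=50.2175 exercise | (k=6,j=3): S=101.3400, K−S=23.7000, hold=25.0273 ⇒ V=25.0273 continue | (k=6,j=4): S=137.2554, K−S=0.0000, hold=6.0646 ⇒ V=6.0646 continue | (k=6,j=5): S=185.8993, K−S=0.0000, hold=0.0000 ⇒ V=0.0000 continue | (k=6,j=6): S=251.7828, K−S=0.0000, hold=0.0000 ⇒ V=0.0000 continue  boundary S*=74.8225
step 5: (k=5,j=0): S=47.4690, K−S=77.5710, hold=76.5242 ⇒ V=77.5710 exercise | (k=5,j=1): S=64.2922, K−S=60.7478, hold=59.7010 ⇒ V=60.7478 exercise | (k=5,j=2): S=87.0777, K−S=37.9623, hold=37.5603 ⇒ V=37.9623 exercise | (k=5,j=3): S=117.9384, K−S=7.1016, hold=15.6062 ⇒ V=15.6062 continue | (k=5,j=4): S=159.7363, K−S=0.0000, hold=3.0678 ⇒ V=3.0678 continue | (k=5,j=5): S=216.3475, K−S=0.0000, hold=0.0000 ⇒ V=0.0000 continue  boundary S*=87.0777
step 4: (k=4,j=0): S=55.2439, K−S=69.7961, hold=68.7494 ⇒ V=69.7961 exercise | (k=4,j=1): S=74.8225, K−S=50.2175, hold=49.1707 ⇒ V=50.2175 exercise | (k=4,j=2): S=101.3400, K−S=23.7000, hold=26.7845 ⇒ V=26.7845 continue | (k=4,j=3): S=137.2554, K−S=0.0000, hold=9.3847 ⇒ V=9.3847 continue | (k=4,j=4): S=185.8993, K−S=0.0000, hold=1.5519 ⇒ V=1.5519 continue  boundary S*=74.8225
step 3: (k=3,j=0): S=64.2922, K−S=60.7478, hold=59.7010 ⇒ V=60.7478 exercise | (k=3,j=1): S=87.0777, K−S=37.9623, hold=38.4139 ⇒ V=38.4139 continue | (k=3,j=2): S=117.9384, K−S=7.1016, hold=18.1079 ⇒ V=18.1079 continue | (k=3,j=3): S=159.7363, K−S=0.0000, hold=5.5012 ⇒ V=5.5012 continue  boundary S*=64.2922
step 2: (k=2,j=0): S=74.8225, K−S=50.2175, hold=49.3901 ⇒ V=50.2175 exercise | (k=2,j=1): S=101.3400, K−S=23.7000, hold=28.2282 ⇒ V=28.2282 continue | (k=2,j=2): S=137.2554, K−S=0.0000, hold=11.8323 ⇒ V=11.8323 continue  boundary S*=74.8225
step 1: (k=1,j=0): S=87.0777, K−S=37.9623, hold=39.1153 ⇒ V=39.1153 continue | (k=1,j=1): S=117.9384, K−S=7.1016, hold=20.0272 ⇒ V=20.0272 continue  boundary S*=-
step 0: (k=0,j=0): S=101.3400, K−S=23.7000, hold=29.5153 ⇒ V=29.5153 continue  boundary S*=-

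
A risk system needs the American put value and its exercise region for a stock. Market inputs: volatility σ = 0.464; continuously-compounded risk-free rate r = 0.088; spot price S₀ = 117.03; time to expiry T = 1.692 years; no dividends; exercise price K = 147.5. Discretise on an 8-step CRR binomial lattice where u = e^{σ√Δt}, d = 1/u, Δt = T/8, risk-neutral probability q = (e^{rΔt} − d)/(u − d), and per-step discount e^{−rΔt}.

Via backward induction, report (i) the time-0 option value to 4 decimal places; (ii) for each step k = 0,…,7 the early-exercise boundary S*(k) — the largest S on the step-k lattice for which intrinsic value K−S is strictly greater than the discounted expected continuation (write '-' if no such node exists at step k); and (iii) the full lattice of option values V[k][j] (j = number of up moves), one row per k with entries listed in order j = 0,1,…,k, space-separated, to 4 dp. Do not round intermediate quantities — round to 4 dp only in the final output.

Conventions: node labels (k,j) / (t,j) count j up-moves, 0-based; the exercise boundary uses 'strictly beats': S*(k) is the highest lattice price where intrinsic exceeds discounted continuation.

price = 39.7100
boundary = - - 76.3747 61.6986 76.3747 94.5417 76.3747 94.5417
tree:
39.7100
53.9229 26.4697
71.1253 38.1221 15.3816
85.8014 53.0899 24.0371 6.9813
97.6573 71.1253 36.3920 12.1262 1.9054
107.2350 85.8014 52.9583 20.5805 3.8102 0.0000
114.9723 97.6573 71.1253 33.8191 7.6195 0.0000 0.0000
121.2228 107.2350 85.8014 52.9583 15.2370 0.0000 0.0000 0.0000
126.2722 114.9723 97.6573 71.1253 30.4700 0.0000 0.0000 0.0000 0.0000

params: Δt=0.21150 u=1.23787 d=0.80784 q=0.49054 e^(-rΔt)=0.98156
t_8 payoffs: 126.2722 114.9723 97.6573 71.1253 30.4700 0.0000 0.0000 0.0000 0.0000
t_7: node(7,0) S=26.2772 payoff=121.2228 vs cont=118.5029 → 121.2228 [stop]  node(7,1) S=40.2650 payoff=107.2350 vs cont=104.5151 → 107.2350 [stop]  node(7,2) S=61.6986 payoff=85.8014 vs cont=83.0815 → 85.8014 [stop]  node(7,3) S=94.5417 payoff=52.9583 vs cont=50.2384 → 52.9583 [stop]  node(7,4) S=144.8675 payoff=2.6325 vs cont=15.2370 → 15.2370 [wait]  node(7,5) S=221.9826 payoff=0.0000 vs cont=0.0000 → 0.0000 [wait]  node(7,6) S=340.1471 payoff=0.0000 vs cont=0.0000 → 0.0000 [wait]  node(7,7) S=521.2122 payoff=0.0000 vs cont=0.0000 → 0.0000 [wait]  ⇒ S*(7)=94.5417
t_6: node(6,0) S=32.5277 payoff=114.9723 vs cont=112.2524 → 114.9723 [stop]  node(6,1) S=49.8427 payoff=97.6573 vs cont=94.9374 → 97.6573 [stop]  node(6,2) S=76.3747 payoff=71.1253 vs cont=68.4054 → 71.1253 [stop]  node(6,3) S=117.0300 payoff=30.4700 vs cont=33.8191 → 33.8191 [wait]  node(6,4) S=179.3267 payoff=0.0000 vs cont=7.6195 → 7.6195 [wait]  node(6,5) S=274.7849 payoff=0.0000 vs cont=0.0000 → 0.0000 [wait]  node(6,6) S=421.0568 payoff=0.0000 vs cont=0.0000 → 0.0000 [wait]  ⇒ S*(6)=76.3747
t_5: node(5,0) S=40.2650 payoff=107.2350 vs cont=104.5151 → 107.2350 [stop]  node(5,1) S=61.6986 payoff=85.8014 vs cont=83.0815 → 85.8014 [stop]  node(5,2) S=94.5417 payoff=52.9583 vs cont=51.8510 → 52.9583 [stop]  node(5,3) S=144.8675 payoff=2.6325 vs cont=20.5805 → 20.5805 [wait]  node(5,4) S=221.9826 payoff=0.0000 vs cont=3.8102 → 3.8102 [wait]  node(5,5) S=340.1471 payoff=0.0000 vs cont=0.0000 → 0.0000 [wait]  ⇒ S*(5)=94.5417
t_4: node(4,0) S=49.8427 payoff=97.6573 vs cont=94.9374 → 97.6573 [stop]  node(4,1) S=76.3747 payoff=71.1253 vs cont=68.4054 → 71.1253 [stop]  node(4,2) S=117.0300 payoff=30.4700 vs cont=36.3920 → 36.3920 [wait]  node(4,3) S=179.3267 payoff=0.0000 vs cont=12.1262 → 12.1262 [wait]  node(4,4) S=274.7849 payoff=0.0000 vs cont=1.9054 → 1.9054 [wait]  ⇒ S*(4)=76.3747
t_3: node(3,0) S=61.6986 payoff=85.8014 vs cont=83.0815 → 85.8014 [stop]  node(3,1) S=94.5417 payoff=52.9583 vs cont=53.0899 → 53.0899 [wait]  node(3,2) S=144.8675 payoff=2.6325 vs cont=24.0371 → 24.0371 [wait]  node(3,3) S=221.9826 payoff=0.0000 vs cont=6.9813 → 6.9813 [wait]  ⇒ S*(3)=61.6986
t_2: node(2,0) S=76.3747 payoff=71.1253 vs cont=68.4688 → 71.1253 [stop]  node(2,1) S=117.0300 payoff=30.4700 vs cont=38.1221 → 38.1221 [wait]  node(2,2) S=179.3267 payoff=0.0000 vs cont=15.3816 → 15.3816 [wait]  ⇒ S*(2)=76.3747
t_1: node(1,0) S=94.5417 payoff=52.9583 vs cont=53.9229 → 53.9229 [wait]  node(1,1) S=144.8675 payoff=2.6325 vs cont=26.4697 → 26.4697 [wait]  ⇒ S*(1)=-
t_0: node(0,0) S=117.0300 payoff=30.4700 vs cont=39.7100 → 39.7100 [wait]  ⇒ S*(0)=-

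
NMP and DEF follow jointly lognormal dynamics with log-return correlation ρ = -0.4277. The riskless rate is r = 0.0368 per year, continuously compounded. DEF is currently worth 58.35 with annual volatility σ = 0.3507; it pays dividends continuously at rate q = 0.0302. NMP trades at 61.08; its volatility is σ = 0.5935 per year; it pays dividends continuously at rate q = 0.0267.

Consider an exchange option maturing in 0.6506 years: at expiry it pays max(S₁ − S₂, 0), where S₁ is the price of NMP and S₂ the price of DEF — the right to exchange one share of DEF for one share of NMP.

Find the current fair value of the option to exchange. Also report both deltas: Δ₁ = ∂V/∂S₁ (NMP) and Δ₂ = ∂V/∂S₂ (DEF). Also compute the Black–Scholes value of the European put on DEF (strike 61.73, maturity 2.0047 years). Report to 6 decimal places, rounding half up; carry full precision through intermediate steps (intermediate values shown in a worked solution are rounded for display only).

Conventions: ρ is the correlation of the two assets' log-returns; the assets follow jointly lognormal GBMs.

σ_eff = √(σ₁² + σ₂² − 2ρσ₁σ₂) = √(0.5935² + 0.3507² − 2·-0.4277·0.5935·0.3507) = 0.808255
d₁ = (ln(S₁/S₂) + (q₂ − q₁ + σ_eff²/2)T) / (σ_eff√T) = (ln(61.08/58.35) + (0.0302 − 0.0267 + 0.326638)·0.6506) / 0.651937 = 0.399599
d₂ = d₁ − σ_eff√T = 0.399599 − 0.651937 = -0.252338
N(d₁) = 0.655274,  N(d₂) = 0.400390
V = S₁·e^{−q₁T}·N(d₁) − S₂·e^{−q₂T}·N(d₂) = 39.334872 − 22.908194 = 16.426678
Δ₁ = e^{−q₁T}·N(d₁) = 0.643989;  Δ₂ = −e^{−q₂T}·N(d₂) = -0.392600
[vanilla: DEF put K=61.73]
σ√T = 0.3507·√2.0047 = 0.496547
d₁ = (ln(S/K) + (r−q+σ²/2)T) / (σ√T) = (ln(58.35/61.73) + (0.0368−0.0302+0.3507²/2)·2.0047) / 0.496547 = (-0.056311 + 0.136511) / 0.496547 = 0.161515
d₂ = d₁ − σ√T = 0.161515 − 0.496547 = -0.335032
e^{−rT} = 0.928883
e^{−qT} = 0.941254
N(−d₁) = 0.435844,  N(−d₂) = 0.631200
price = K·e^{−rT}·N(−d₂) − S·e^{−qT}·N(−d₁) = 36.192931 − 23.937498 = 12.255433

exchange price = 16.426678
Δ1 = 0.643989
Δ2 = -0.392600
price(DEF put K=61.73) = 12.255433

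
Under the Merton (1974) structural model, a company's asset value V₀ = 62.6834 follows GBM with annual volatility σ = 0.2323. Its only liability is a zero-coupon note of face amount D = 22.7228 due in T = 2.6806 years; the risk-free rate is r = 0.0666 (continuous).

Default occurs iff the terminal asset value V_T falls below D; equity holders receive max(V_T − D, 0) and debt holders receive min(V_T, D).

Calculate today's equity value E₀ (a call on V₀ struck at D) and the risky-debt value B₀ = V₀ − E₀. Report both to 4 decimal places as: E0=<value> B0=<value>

E0=43.6788 B0=19.0046

Equity is a call on the firm's assets struck at D = 22.7228:
d₁ = [ln(V₀/D) + (r + σ²/2)T] / (σ√T)
   = [ln(62.6834/22.7228) + (0.0666 + 0.5·0.2323²)·2.6806] / (0.2323·√2.6806)
   = [1.014728 + 0.250855] / 0.380334 = 3.327556
d₂ = d₁ − σ√T = 3.327556 − 0.380334 = 2.947222
N(d₁) = 0.999562,  N(d₂) = 0.998397,  e^(−rT) = 0.836501
E₀ = V₀·N(d₁) − D·e^(−rT)·N(d₂)
   = 62.6834·0.999562 − 22.7228·0.836501·0.998397 = 43.678777
B₀ = V₀ − E₀ = 62.6834 − 43.678777 = 19.004623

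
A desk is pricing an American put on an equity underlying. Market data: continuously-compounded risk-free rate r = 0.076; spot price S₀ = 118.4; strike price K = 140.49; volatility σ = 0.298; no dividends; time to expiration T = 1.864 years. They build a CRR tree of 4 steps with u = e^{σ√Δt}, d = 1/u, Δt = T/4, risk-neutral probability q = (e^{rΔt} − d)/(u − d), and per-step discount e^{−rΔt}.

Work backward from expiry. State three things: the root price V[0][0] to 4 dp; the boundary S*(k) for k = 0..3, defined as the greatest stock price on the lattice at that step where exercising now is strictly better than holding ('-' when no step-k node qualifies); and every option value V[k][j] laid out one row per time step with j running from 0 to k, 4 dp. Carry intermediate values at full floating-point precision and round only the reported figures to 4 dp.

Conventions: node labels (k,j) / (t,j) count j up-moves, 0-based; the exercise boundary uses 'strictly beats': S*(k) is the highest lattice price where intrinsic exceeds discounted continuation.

Δt=0.46600  u=1.22560  d=0.81593  q=0.53732  discount=0.96520
step 4 (expiry): payoffs max(K−S,0) = 88.0138 61.6663 22.0900 0.0000 0.0000
step 3: (k=3,j=0): S=64.3146, K−S=76.1754, hold=71.2869 ⇒ V=76.1754 exercise | (k=3,j=1): S=96.6061, K−S=43.8839, hold=38.9954 ⇒ V=43.8839 exercise | (k=3,j=2): S=145.1106, K−S=0.0000, hold=9.8650 ⇒ V=9.8650 continue | (k=3,j=3): S=217.9685, K−S=0.0000, hold=0.0000 ⇒ V=0.0000 continue  boundary S*=96.6061
step 2: (k=2,j=0): S=78.8237, K−S=61.6663, hold=56.7777 ⇒ V=61.6663 exercise | (k=2,j=1): S=118.4000, K−S=22.0900, hold=24.7140 ⇒ V=24.7140 continue | (k=2,j=2): S=177.8469, K−S=0.0000, hold=4.4055 ⇒ V=4.4055 continue  boundary S*=78.8237
step 1: (k=1,j=0): S=96.6061, K−S=43.8839, hold=40.3563 ⇒ V=43.8839 exercise | (k=1,j=1): S=145.1106, K−S=0.0000, hold=13.3217 ⇒ V=13.3217 continue  boundary S*=96.6061
step 0: (k=0,j=0): S=118.4000, K−S=22.0900, hold=26.5067 ⇒ V=26.5067 continue  boundary S*=-

price = 26.5067
boundary = - 96.6061 78.8237 96.6061
tree:
26.5067
43.8839 13.3217
61.6663 24.7140 4.4055
76.1754 43.8839 9.8650 0.0000
88.0138 61.6663 22.0900 0.0000 0.0000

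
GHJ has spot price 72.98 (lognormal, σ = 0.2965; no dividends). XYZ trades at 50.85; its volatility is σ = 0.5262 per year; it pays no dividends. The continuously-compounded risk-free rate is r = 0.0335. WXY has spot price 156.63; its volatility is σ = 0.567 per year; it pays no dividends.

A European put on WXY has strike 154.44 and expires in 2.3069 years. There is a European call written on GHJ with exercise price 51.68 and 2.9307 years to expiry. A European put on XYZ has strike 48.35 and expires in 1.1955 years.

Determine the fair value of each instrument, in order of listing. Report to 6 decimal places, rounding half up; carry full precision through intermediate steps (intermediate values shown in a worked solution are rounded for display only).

[WXY put K=154.44]
σ√T = 0.567·√2.3069 = 0.861187
d₁ = (ln(S/K) + (r+σ²/2)T) / (σ√T) = (ln(156.63/154.44) + (0.0335+0.567²/2)·2.3069) / 0.861187 = (0.014081 + 0.448103) / 0.861187 = 0.536682
d₂ = d₁ − σ√T = 0.536682 − 0.861187 = -0.324505
e^{−rT} = 0.925630
N(−d₁) = 0.295744,  N(−d₂) = 0.627222
price = K·e^{−rT}·N(−d₂) − S·N(−d₁) = 89.664070 − 46.322342 = 43.341728
[GHJ call K=51.68]
σ√T = 0.2965·√2.9307 = 0.507587
d₁ = (ln(S/K) + (r+σ²/2)T) / (σ√T) = (ln(72.98/51.68) + (0.0335+0.2965²/2)·2.9307) / 0.507587 = (0.345115 + 0.227001) / 0.507587 = 1.127128
d₂ = d₁ − σ√T = 1.127128 − 0.507587 = 0.619541
e^{−rT} = 0.906487
N(d₁) = 0.870156,  N(d₂) = 0.732220
price = S·N(d₁) − K·e^{−rT}·N(d₂) = 63.503967 − 34.302494 = 29.201473
[XYZ put K=48.35]
σ√T = 0.5262·√1.1955 = 0.575341
d₁ = (ln(S/K) + (r+σ²/2)T) / (σ√T) = (ln(50.85/48.35) + (0.0335+0.5262²/2)·1.1955) / 0.575341 = (0.050414 + 0.205558) / 0.575341 = 0.444905
d₂ = d₁ − σ√T = 0.444905 − 0.575341 = -0.130437
e^{−rT} = 0.960742
N(−d₁) = 0.328194,  N(−d₂) = 0.551890
price = K·e^{−rT}·N(−d₂) − S·N(−d₁) = 25.636310 − 16.688683 = 8.947627

price(WXY put K=154.44) = 43.341728
price(GHJ call K=51.68) = 29.201473
price(XYZ put K=48.35) = 8.947627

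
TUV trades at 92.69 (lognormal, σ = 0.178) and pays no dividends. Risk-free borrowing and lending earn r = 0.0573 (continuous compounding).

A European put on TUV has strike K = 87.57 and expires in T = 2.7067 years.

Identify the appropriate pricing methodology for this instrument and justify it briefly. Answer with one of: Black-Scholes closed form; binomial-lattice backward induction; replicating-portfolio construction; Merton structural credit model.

framework: Black-Scholes closed form

Key observation: everything needed for the exact continuous-time valuation of the European put on TUV (strike 87.57) is given, and no feature rules the closed form out.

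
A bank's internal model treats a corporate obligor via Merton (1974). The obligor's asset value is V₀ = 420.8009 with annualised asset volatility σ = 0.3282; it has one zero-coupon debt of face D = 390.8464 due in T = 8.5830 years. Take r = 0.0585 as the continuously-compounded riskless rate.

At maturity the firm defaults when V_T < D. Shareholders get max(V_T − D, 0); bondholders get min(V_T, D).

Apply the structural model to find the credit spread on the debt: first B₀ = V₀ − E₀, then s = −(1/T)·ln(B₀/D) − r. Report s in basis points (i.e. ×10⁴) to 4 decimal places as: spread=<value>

spread=265.3581

With assets at 420.8009 and a single debt payment of 390.8464 at 8.5830 years:
d₁ = [ln(V₀/D) + (r + σ²/2)T] / (σ√T)
   = [ln(420.8009/390.8464) + (0.0585 + 0.5·0.3282²)·8.5830] / (0.3282·√8.5830)
   = [0.073845 + 0.964365] / 0.961520 = 1.079760
d₂ = d₁ − σ√T = 1.079760 − 0.961520 = 0.118241
N(d₁) = 0.859876,  N(d₂) = 0.547062,  e^(−rT) = 0.605255
E₀ = V₀·N(d₁) − D·e^(−rT)·N(d₂)
   = 420.8009·0.859876 − 390.8464·0.605255·0.547062 = 232.422580
B₀ = V₀ − E₀ = 420.8009 − 232.422580 = 188.378320
spread = −(1/T)·ln(B₀/D) − r = −(1/8.5830)·ln(188.378320/390.8464) − 0.0585 = 0.02653581
in basis points: 0.02653581 × 10⁴ = 265.3581 bp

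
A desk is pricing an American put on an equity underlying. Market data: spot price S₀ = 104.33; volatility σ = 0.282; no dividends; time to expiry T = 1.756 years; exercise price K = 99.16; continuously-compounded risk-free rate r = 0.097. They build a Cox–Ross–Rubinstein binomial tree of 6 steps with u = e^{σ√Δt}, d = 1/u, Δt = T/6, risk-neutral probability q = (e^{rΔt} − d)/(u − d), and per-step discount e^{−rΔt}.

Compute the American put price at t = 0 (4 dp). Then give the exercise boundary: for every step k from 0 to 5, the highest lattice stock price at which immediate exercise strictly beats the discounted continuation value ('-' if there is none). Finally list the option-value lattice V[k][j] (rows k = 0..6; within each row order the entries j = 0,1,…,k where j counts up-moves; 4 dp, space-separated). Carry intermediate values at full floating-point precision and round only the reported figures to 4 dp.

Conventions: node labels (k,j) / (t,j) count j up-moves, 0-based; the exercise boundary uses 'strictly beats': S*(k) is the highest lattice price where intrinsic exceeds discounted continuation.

price = 7.2113
boundary = - - 76.8951 66.0151 76.8951 66.0151
tree:
7.2113
12.8973 3.0432
22.2649 6.0830 0.7728
33.1449 11.8516 1.7904 0.0000
42.4854 22.2649 4.1480 0.0000 0.0000
50.5044 33.1449 9.6101 0.0000 0.0000 0.0000
57.3887 42.4854 22.2649 0.0000 0.0000 0.0000 0.0000

params: Δt=0.29267 u=1.16481 d=0.85851 q=0.55594 e^(-rΔt)=0.97201
t_6 payoffs: 57.3887 42.4854 22.2649 0.0000 0.0000 0.0000 0.0000
t_5: node(5,0) S=48.6556 payoff=50.5044 vs cont=47.7289 → 50.5044 [stop]  node(5,1) S=66.0151 payoff=33.1449 vs cont=30.3694 → 33.1449 [stop]  node(5,2) S=89.5682 payoff=9.5918 vs cont=9.6101 → 9.6101 [wait]  node(5,3) S=121.5247 payoff=0.0000 vs cont=0.0000 → 0.0000 [wait]  node(5,4) S=164.8826 payoff=0.0000 vs cont=0.0000 → 0.0000 [wait]  node(5,5) S=223.7099 payoff=0.0000 vs cont=0.0000 → 0.0000 [wait]  ⇒ S*(5)=66.0151
t_4: node(4,0) S=56.6746 payoff=42.4854 vs cont=39.7100 → 42.4854 [stop]  node(4,1) S=76.8951 payoff=22.2649 vs cont=19.4994 → 22.2649 [stop]  node(4,2) S=104.3300 payoff=0.0000 vs cont=4.1480 → 4.1480 [wait]  node(4,3) S=141.5532 payoff=0.0000 vs cont=0.0000 → 0.0000 [wait]  node(4,4) S=192.0570 payoff=0.0000 vs cont=0.0000 → 0.0000 [wait]  ⇒ S*(4)=76.8951
t_3: node(3,0) S=66.0151 payoff=33.1449 vs cont=30.3694 → 33.1449 [stop]  node(3,1) S=89.5682 payoff=9.5918 vs cont=11.8516 → 11.8516 [wait]  node(3,2) S=121.5247 payoff=0.0000 vs cont=1.7904 → 1.7904 [wait]  node(3,3) S=164.8826 payoff=0.0000 vs cont=0.0000 → 0.0000 [wait]  ⇒ S*(3)=66.0151
t_2: node(2,0) S=76.8951 payoff=22.2649 vs cont=20.7106 → 22.2649 [stop]  node(2,1) S=104.3300 payoff=0.0000 vs cont=6.0830 → 6.0830 [wait]  node(2,2) S=141.5532 payoff=0.0000 vs cont=0.7728 → 0.7728 [wait]  ⇒ S*(2)=76.8951
t_1: node(1,0) S=89.5682 payoff=9.5918 vs cont=12.8973 → 12.8973 [wait]  node(1,1) S=121.5247 payoff=0.0000 vs cont=3.0432 → 3.0432 [wait]  ⇒ S*(1)=-
t_0: node(0,0) S=104.3300 payoff=0.0000 vs cont=7.2113 → 7.2113 [wait]  ⇒ S*(0)=-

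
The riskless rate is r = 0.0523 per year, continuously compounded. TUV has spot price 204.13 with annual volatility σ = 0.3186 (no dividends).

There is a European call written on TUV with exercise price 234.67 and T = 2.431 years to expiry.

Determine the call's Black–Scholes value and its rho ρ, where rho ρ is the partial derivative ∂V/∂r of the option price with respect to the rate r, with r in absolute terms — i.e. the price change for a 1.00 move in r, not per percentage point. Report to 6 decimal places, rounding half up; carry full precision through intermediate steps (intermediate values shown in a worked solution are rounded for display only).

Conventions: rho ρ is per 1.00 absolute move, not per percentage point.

σ√T = 0.3186·√2.431 = 0.496750
d₁ = (ln(S/K) + (r+σ²/2)T) / (σ√T) = (ln(204.13/234.67) + (0.0523+0.3186²/2)·2.431) / 0.496750 = (-0.139423 + 0.250522) / 0.496750 = 0.223651
d₂ = d₁ − σ√T = 0.223651 − 0.496750 = -0.273100
e^{−rT} = 0.880609
N(d₁) = 0.588485,  N(d₂) = 0.392388
Call price V = S·N(d₁) − K·e^{−rT}·N(d₂) = 120.127532 − 81.088043 = 39.039488
ρ = K·T·e^{−rT}·N(d₂) = 197.125034

price = 39.039488
ρ = 197.125034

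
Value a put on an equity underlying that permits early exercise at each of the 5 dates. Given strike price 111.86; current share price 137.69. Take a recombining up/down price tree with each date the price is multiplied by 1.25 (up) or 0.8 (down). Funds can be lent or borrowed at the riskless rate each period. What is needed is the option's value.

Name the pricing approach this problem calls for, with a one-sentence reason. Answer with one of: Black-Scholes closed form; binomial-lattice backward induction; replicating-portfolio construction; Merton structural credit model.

framework: binomial-lattice backward induction

Key observation: the defining feature is the embedded early-exercise option across 5 discrete dates on the spot-137.69 tree; pricing the strike-111.86 put means working backward with an exercise test at every node.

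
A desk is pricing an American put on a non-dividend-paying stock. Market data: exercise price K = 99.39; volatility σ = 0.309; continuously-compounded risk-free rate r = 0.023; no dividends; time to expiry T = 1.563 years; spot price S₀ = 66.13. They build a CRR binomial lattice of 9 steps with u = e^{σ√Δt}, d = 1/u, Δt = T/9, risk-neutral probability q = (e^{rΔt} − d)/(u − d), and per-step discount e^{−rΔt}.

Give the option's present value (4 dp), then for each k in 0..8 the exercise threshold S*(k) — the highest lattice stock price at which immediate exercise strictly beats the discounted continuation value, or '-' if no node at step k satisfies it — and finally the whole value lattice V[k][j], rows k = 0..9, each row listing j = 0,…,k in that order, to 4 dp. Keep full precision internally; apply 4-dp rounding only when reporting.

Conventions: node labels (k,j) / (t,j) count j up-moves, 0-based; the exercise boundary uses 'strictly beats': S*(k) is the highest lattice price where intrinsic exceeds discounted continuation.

price = 33.9722
boundary = - 58.1399 51.1152 58.1399 66.1300 58.1399 66.1300 75.2182 85.5554
tree:
33.9722
41.2501 26.4741
48.2748 33.5835 19.0941
54.4508 41.2501 25.6668 12.2266
59.8805 48.2748 33.2600 17.7630 6.4100
64.6542 54.4508 41.2501 24.8728 10.3105 2.2939
68.8512 59.8805 48.2748 33.2600 16.1136 4.1930 0.2830
72.5410 64.6542 54.4508 41.2501 24.1718 7.6337 0.5500 0.0000
75.7850 68.8512 59.8805 48.2748 33.2600 13.8346 1.0687 0.0000 0.0000
78.6371 72.5410 64.6542 54.4508 41.2501 24.1718 2.0768 0.0000 0.0000 0.0000

params: Δt=0.17367 u=1.13743 d=0.87918 q=0.48335 e^(-rΔt)=0.99601
t_9 payoffs: 78.6371 72.5410 64.6542 54.4508 41.2501 24.1718 2.0768 0.0000 0.0000 0.0000
t_8: node(8,0) S=23.6050 payoff=75.7850 vs cont=75.3888 → 75.7850 [stop]  node(8,1) S=30.5388 payoff=68.8512 vs cont=68.4550 → 68.8512 [stop]  node(8,2) S=39.5095 payoff=59.8805 vs cont=59.4843 → 59.8805 [stop]  node(8,3) S=51.1152 payoff=48.2748 vs cont=47.8786 → 48.2748 [stop]  node(8,4) S=66.1300 payoff=33.2600 vs cont=32.8638 → 33.2600 [stop]  node(8,5) S=85.5554 payoff=13.8346 vs cont=13.4384 → 13.8346 [stop]  node(8,6) S=110.6868 payoff=0.0000 vs cont=1.0687 → 1.0687 [wait]  node(8,7) S=143.2005 payoff=0.0000 vs cont=0.0000 → 0.0000 [wait]  node(8,8) S=185.2650 payoff=0.0000 vs cont=0.0000 → 0.0000 [wait]  ⇒ S*(8)=85.5554
t_7: node(7,0) S=26.8490 payoff=72.5410 vs cont=72.1448 → 72.5410 [stop]  node(7,1) S=34.7358 payoff=64.6542 vs cont=64.2580 → 64.6542 [stop]  node(7,2) S=44.9392 payoff=54.4508 vs cont=54.0546 → 54.4508 [stop]  node(7,3) S=58.1399 payoff=41.2501 vs cont=40.8539 → 41.2501 [stop]  node(7,4) S=75.2182 payoff=24.1718 vs cont=23.7756 → 24.1718 [stop]  node(7,5) S=97.3132 payoff=2.0768 vs cont=7.6337 → 7.6337 [wait]  node(7,6) S=125.8984 payoff=0.0000 vs cont=0.5500 → 0.5500 [wait]  node(7,7) S=162.8805 payoff=0.0000 vs cont=0.0000 → 0.0000 [wait]  ⇒ S*(7)=75.2182
t_6: node(6,0) S=30.5388 payoff=68.8512 vs cont=68.4550 → 68.8512 [stop]  node(6,1) S=39.5095 payoff=59.8805 vs cont=59.4843 → 59.8805 [stop]  node(6,2) S=51.1152 payoff=48.2748 vs cont=47.8786 → 48.2748 [stop]  node(6,3) S=66.1300 payoff=33.2600 vs cont=32.8638 → 33.2600 [stop]  node(6,4) S=85.5554 payoff=13.8346 vs cont=16.1136 → 16.1136 [wait]  node(6,5) S=110.6868 payoff=0.0000 vs cont=4.1930 → 4.1930 [wait]  node(6,6) S=143.2005 payoff=0.0000 vs cont=0.2830 → 0.2830 [wait]  ⇒ S*(6)=66.1300
t_5: node(5,0) S=34.7358 payoff=64.6542 vs cont=64.2580 → 64.6542 [stop]  node(5,1) S=44.9392 payoff=54.4508 vs cont=54.0546 → 54.4508 [stop]  node(5,2) S=58.1399 payoff=41.2501 vs cont=40.8539 → 41.2501 [stop]  node(5,3) S=75.2182 payoff=24.1718 vs cont=24.8728 → 24.8728 [wait]  node(5,4) S=97.3132 payoff=2.0768 vs cont=10.3105 → 10.3105 [wait]  node(5,5) S=125.8984 payoff=0.0000 vs cont=2.2939 → 2.2939 [wait]  ⇒ S*(5)=58.1399
t_4: node(4,0) S=39.5095 payoff=59.8805 vs cont=59.4843 → 59.8805 [stop]  node(4,1) S=51.1152 payoff=48.2748 vs cont=47.8786 → 48.2748 [stop]  node(4,2) S=66.1300 payoff=33.2600 vs cont=33.2012 → 33.2600 [stop]  node(4,3) S=85.5554 payoff=13.8346 vs cont=17.7630 → 17.7630 [wait]  node(4,4) S=110.6868 payoff=0.0000 vs cont=6.4100 → 6.4100 [wait]  ⇒ S*(4)=66.1300
t_3: node(3,0) S=44.9392 payoff=54.4508 vs cont=54.0546 → 54.4508 [stop]  node(3,1) S=58.1399 payoff=41.2501 vs cont=40.8539 → 41.2501 [stop]  node(3,2) S=75.2182 payoff=24.1718 vs cont=25.6668 → 25.6668 [wait]  node(3,3) S=97.3132 payoff=2.0768 vs cont=12.2266 → 12.2266 [wait]  ⇒ S*(3)=58.1399
t_2: node(2,0) S=51.1152 payoff=48.2748 vs cont=47.8786 → 48.2748 [stop]  node(2,1) S=66.1300 payoff=33.2600 vs cont=33.5835 → 33.5835 [wait]  node(2,2) S=85.5554 payoff=13.8346 vs cont=19.0941 → 19.0941 [wait]  ⇒ S*(2)=51.1152
t_1: node(1,0) S=58.1399 payoff=41.2501 vs cont=41.0097 → 41.2501 [stop]  node(1,1) S=75.2182 payoff=24.1718 vs cont=26.4741 → 26.4741 [wait]  ⇒ S*(1)=58.1399
t_0: node(0,0) S=66.1300 payoff=33.2600 vs cont=33.9722 → 33.9722 [wait]  ⇒ S*(0)=-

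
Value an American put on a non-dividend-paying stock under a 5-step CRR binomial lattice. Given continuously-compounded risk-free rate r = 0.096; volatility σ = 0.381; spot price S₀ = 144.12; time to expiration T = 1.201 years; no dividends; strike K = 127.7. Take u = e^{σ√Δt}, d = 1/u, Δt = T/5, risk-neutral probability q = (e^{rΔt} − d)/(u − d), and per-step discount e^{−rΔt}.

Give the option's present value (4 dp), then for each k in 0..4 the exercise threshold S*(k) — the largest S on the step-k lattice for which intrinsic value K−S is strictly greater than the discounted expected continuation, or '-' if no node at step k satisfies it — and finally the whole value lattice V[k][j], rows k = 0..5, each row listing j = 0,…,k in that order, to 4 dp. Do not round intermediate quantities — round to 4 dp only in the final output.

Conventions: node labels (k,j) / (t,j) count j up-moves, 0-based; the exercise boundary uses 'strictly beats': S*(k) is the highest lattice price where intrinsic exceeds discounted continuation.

Δt=0.24020, u=1.20530, d=0.82967, q=0.51555, disc=e^(-rΔt)=0.97720
k=5 terminal: V=max(K-S,0) → 71.0438 45.3927 8.1282 0.0000 0.0000 0.0000
k=4: j=0 S=68.2878 intr=59.4122 cont=56.5013 V=59.4122[EX]; j=1 S=99.2050 intr=28.4950 cont=25.5840 V=28.4950[EX]; j=2 S=144.1200 intr=0.0000 cont=3.8479 V=3.8479[hold]; j=3 S=209.3702 intr=0.0000 cont=0.0000 V=0.0000[hold]; j=4 S=304.1624 intr=0.0000 cont=0.0000 V=0.0000[hold]  S*(4)=99.2050
k=3: j=0 S=82.3073 intr=45.3927 cont=42.4817 V=45.3927[EX]; j=1 S=119.5718 intr=8.1282 cont=15.4282 V=15.4282[hold]; j=2 S=173.7079 intr=0.0000 cont=1.8216 V=1.8216[hold]; j=3 S=252.3540 intr=0.0000 cont=0.0000 V=0.0000[hold]  S*(3)=82.3073
k=2: j=0 S=99.2050 intr=28.4950 cont=29.2618 V=29.2618[hold]; j=1 S=144.1200 intr=0.0000 cont=8.2215 V=8.2215[hold]; j=2 S=209.3702 intr=0.0000 cont=0.8624 V=0.8624[hold]  S*(2)=-
k=1: j=0 S=119.5718 intr=8.1282 cont=17.9946 V=17.9946[hold]; j=1 S=173.7079 intr=0.0000 cont=4.3265 V=4.3265[hold]  S*(1)=-
k=0: j=0 S=144.1200 intr=0.0000 cont=10.6984 V=10.6984[hold]  S*(0)=-

price = 10.6984
boundary = - - - 82.3073 99.2050
tree:
10.6984
17.9946 4.3265
29.2618 8.2215 0.8624
45.3927 15.4282 1.8216 0.0000
59.4122 28.4950 3.8479 0.0000 0.0000
71.0438 45.3927 8.1282 0.0000 0.0000 0.0000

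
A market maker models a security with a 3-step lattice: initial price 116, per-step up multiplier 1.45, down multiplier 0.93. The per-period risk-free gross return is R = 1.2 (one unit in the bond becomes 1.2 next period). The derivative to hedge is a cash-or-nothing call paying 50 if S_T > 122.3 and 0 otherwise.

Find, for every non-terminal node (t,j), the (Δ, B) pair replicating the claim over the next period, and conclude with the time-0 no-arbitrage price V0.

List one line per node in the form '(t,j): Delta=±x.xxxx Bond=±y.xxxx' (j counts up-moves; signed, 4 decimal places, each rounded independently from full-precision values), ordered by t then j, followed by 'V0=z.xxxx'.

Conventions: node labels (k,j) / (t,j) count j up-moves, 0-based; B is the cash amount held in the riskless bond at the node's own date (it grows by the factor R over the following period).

Risk-neutral probability p* = (R−d)/(u−d) = (1.2−0.93)/(1.45−0.93) = 0.5192.
Payoffs at expiry: V(3,0)=0.0000, V(3,1)=50.0000, V(3,2)=50.0000, V(3,3)=50.0000
(2,0): S=100.3284. Δ = (V_up−V_dn)/(S_up−S_dn) = (50.0000−0.0000)/(145.4762−93.3054) = 0.9584. V = [p*·50.0000 + (1−p*)·0.0000]/1.2 = 21.6346. B = V − Δ·S = -74.5192.
(2,1): S=156.4260. Δ = (V_up−V_dn)/(S_up−S_dn) = (50.0000−50.0000)/(226.8177−145.4762) = 0.0000. V = [p*·50.0000 + (1−p*)·50.0000]/1.2 = 41.6667. B = V − Δ·S = 41.6667.
(2,2): S=243.8900. Δ = (V_up−V_dn)/(S_up−S_dn) = (50.0000−50.0000)/(353.6405−226.8177) = 0.0000. V = [p*·50.0000 + (1−p*)·50.0000]/1.2 = 41.6667. B = V − Δ·S = 41.6667.
(1,0): S=107.8800. Δ = (V_up−V_dn)/(S_up−S_dn) = (41.6667−21.6346)/(156.4260−100.3284) = 0.3571. V = [p*·41.6667 + (1−p*)·21.6346]/1.2 = 26.6966. B = V − Δ·S = -11.8266.
(1,1): S=168.2000. Δ = (V_up−V_dn)/(S_up−S_dn) = (41.6667−41.6667)/(243.8900−156.4260) = 0.0000. V = [p*·41.6667 + (1−p*)·41.6667]/1.2 = 34.7222. B = V − Δ·S = 34.7222.
(0,0): S=116.0000. Δ = (V_up−V_dn)/(S_up−S_dn) = (34.7222−26.6966)/(168.2000−107.8800) = 0.1331. V = [p*·34.7222 + (1−p*)·26.6966]/1.2 = 25.7198. B = V − Δ·S = 10.2858.
Verification: the root portfolio costs Δ(0,0)·S0 + B(0,0) = 25.7198, matching V0.

(0,0): Delta=0.1331 Bond=10.2858
(1,0): Delta=0.3571 Bond=-11.8266
(1,1): Delta=0.0000 Bond=34.7222
(2,0): Delta=0.9584 Bond=-74.5192
(2,1): Delta=0.0000 Bond=41.6667
(2,2): Delta=0.0000 Bond=41.6667
V0=25.7198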